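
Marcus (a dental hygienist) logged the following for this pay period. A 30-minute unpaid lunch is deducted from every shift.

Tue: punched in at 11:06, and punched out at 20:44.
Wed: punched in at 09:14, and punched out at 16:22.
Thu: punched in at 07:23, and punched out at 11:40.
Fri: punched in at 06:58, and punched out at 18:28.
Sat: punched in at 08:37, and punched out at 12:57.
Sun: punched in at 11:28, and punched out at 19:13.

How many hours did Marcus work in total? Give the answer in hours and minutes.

Tue: 11:06–20:44 = 9 h 38 min; less 30 min break → 9 h 8 min
Wed: 09:14–16:22 = 7 h 8 min; less 30 min break → 6 h 38 min
Thu: 07:23–11:40 = 4 h 17 min; less 30 min break → 3 h 47 min
Fri: 06:58–18:28 = 11 h 30 min; less 30 min break → 11 h 0 min
Sat: 08:37–12:57 = 4 h 20 min; less 30 min break → 3 h 50 min
Sun: 11:28–19:13 = 7 h 45 min; less 30 min break → 7 h 15 min
Total: 9 h 8 min + 6 h 38 min + 3 h 47 min + 11 h 0 min + 3 h 50 min + 7 h 15 min = 41 h 38 min.

41 h 38 min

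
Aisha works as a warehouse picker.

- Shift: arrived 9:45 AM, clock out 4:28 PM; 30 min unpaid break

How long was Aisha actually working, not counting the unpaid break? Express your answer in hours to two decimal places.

6.22 hours

Shift: 9:45 AM–4:28 PM = 6 h 43 min; less 30 min break → 6 h 13 min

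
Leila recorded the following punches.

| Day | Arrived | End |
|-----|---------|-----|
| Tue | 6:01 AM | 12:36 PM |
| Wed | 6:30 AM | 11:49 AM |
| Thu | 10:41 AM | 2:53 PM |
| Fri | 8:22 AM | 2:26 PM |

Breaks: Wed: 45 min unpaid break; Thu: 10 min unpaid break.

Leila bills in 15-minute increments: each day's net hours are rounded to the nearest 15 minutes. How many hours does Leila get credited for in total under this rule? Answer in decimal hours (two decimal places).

Tue: 6:01 AM–12:36 PM = 6 h 35 min → rounds to 6 h 30 min
Wed: 6:30 AM–11:49 AM = 5 h 19 min − 45 min = 4 h 34 min → rounds to 4 h 30 min
Thu: 10:41 AM–2:53 PM = 4 h 12 min − 10 min = 4 h 2 min → rounds to 4 h 0 min
Fri: 8:22 AM–2:26 PM = 6 h 4 min → rounds to 6 h 0 min
Total credited: 21 h 0 min.

21.00 hours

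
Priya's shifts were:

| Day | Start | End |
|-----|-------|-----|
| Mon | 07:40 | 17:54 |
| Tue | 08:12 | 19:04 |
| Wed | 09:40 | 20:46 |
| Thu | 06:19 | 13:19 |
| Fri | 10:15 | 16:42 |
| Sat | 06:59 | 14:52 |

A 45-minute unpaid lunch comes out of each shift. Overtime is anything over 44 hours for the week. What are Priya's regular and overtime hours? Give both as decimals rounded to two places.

Mon: 07:40–17:54 = 10 h 14 min; less 45 min break → 9 h 29 min
Tue: 08:12–19:04 = 10 h 52 min; less 45 min break → 10 h 7 min
Wed: 09:40–20:46 = 11 h 6 min; less 45 min break → 10 h 21 min
Thu: 06:19–13:19 = 7 h 0 min; less 45 min break → 6 h 15 min
Fri: 10:15–16:42 = 6 h 27 min; less 45 min break → 5 h 42 min
Sat: 06:59–14:52 = 7 h 53 min; less 45 min break → 7 h 8 min
Total worked: 49 h 2 min = 49.03 h.
Threshold 44 h → overtime 5 h 2 min, regular 44 h 0 min.

Regular 44.00 hours, overtime 5.03 hours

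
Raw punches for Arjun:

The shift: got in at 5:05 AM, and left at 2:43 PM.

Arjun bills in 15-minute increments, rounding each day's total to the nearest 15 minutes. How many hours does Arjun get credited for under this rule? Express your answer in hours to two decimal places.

9.75 hours

The shift: 5:05 AM–2:43 PM = 9 h 38 min → rounds to 9 h 45 min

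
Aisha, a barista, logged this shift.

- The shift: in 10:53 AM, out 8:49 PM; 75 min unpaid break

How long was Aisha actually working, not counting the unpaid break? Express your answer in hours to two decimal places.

The shift: 10:53 AM–8:49 PM = 9 h 56 min; less 75 min break → 8 h 41 min

8.68 hours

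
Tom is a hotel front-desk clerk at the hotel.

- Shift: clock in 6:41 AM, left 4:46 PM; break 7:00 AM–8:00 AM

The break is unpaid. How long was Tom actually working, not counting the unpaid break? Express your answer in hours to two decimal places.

9.08 hours

Shift: 6:41 AM–4:46 PM = 10 h 5 min; less 60 min break → 9 h 5 min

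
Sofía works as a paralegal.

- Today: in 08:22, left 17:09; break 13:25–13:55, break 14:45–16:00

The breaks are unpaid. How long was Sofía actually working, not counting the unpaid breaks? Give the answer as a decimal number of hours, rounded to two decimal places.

Today: 08:22–17:09 = 8 h 47 min; less 105 min break → 7 h 2 min

7.03 hours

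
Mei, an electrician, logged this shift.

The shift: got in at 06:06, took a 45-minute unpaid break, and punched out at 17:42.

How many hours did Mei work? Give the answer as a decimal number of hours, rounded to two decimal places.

10.85 hours

The shift: 06:06–17:42 = 11 h 36 min; less 45 min break → 10 h 51 min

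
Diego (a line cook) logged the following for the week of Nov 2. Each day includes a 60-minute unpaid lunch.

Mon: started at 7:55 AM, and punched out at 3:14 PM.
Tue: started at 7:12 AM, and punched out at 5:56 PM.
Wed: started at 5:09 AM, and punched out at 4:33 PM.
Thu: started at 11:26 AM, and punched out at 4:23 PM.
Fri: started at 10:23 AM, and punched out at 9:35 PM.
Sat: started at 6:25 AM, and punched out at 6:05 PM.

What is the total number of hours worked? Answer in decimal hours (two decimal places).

51.27 hours

Mon: 7:55 AM–3:14 PM = 7 h 19 min; less 60 min break → 6 h 19 min
Tue: 7:12 AM–5:56 PM = 10 h 44 min; less 60 min break → 9 h 44 min
Wed: 5:09 AM–4:33 PM = 11 h 24 min; less 60 min break → 10 h 24 min
Thu: 11:26 AM–4:23 PM = 4 h 57 min; less 60 min break → 3 h 57 min
Fri: 10:23 AM–9:35 PM = 11 h 12 min; less 60 min break → 10 h 12 min
Sat: 6:25 AM–6:05 PM = 11 h 40 min; less 60 min break → 10 h 40 min
Total: 6 h 19 min + 9 h 44 min + 10 h 24 min + 3 h 57 min + 10 h 12 min + 10 h 40 min = 51 h 16 min.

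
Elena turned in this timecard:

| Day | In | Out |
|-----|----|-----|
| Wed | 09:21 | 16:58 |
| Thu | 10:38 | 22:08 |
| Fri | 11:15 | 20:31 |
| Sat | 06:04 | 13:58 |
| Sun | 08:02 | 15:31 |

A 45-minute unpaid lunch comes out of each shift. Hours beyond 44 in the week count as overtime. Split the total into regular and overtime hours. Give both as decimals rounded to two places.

Regular 40.02 hours, overtime 0.00 hours

Wed: 09:21–16:58 = 7 h 37 min; less 45 min break → 6 h 52 min
Thu: 10:38–22:08 = 11 h 30 min; less 45 min break → 10 h 45 min
Fri: 11:15–20:31 = 9 h 16 min; less 45 min break → 8 h 31 min
Sat: 06:04–13:58 = 7 h 54 min; less 45 min break → 7 h 9 min
Sun: 08:02–15:31 = 7 h 29 min; less 45 min break → 6 h 44 min
Total worked: 40 h 1 min = 40.02 h.
Threshold 44 h → overtime 0 h 0 min, regular 40 h 1 min.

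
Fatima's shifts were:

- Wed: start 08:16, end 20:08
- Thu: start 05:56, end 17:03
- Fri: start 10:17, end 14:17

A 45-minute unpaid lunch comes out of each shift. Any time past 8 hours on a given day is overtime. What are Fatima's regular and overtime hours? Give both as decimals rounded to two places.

Regular 19.25 hours, overtime 5.48 hours

Wed: 08:16–20:08 = 11 h 52 min; less 45 min break → 11 h 7 min
Thu: 05:56–17:03 = 11 h 7 min; less 45 min break → 10 h 22 min
Fri: 10:17–14:17 = 4 h 0 min; less 45 min break → 3 h 15 min
Wed reg 8 h 0 min / OT 3 h 7 min; Thu reg 8 h 0 min / OT 2 h 22 min; Fri reg 3 h 15 min / OT 0 h 0 min.
Totals: regular 19 h 15 min, overtime 5 h 29 min.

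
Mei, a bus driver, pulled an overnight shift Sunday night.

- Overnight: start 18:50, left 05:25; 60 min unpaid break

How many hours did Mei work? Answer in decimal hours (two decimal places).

9.58 hours

Overnight: 18:50 → midnight = 5 h 10 min; midnight → 05:25 = 5 h 25 min; span 10 h 35 min; less 60 min break → 9 h 35 min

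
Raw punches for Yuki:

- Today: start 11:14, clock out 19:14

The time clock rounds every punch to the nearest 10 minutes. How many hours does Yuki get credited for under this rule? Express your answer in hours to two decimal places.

Today: in 11:14→11:10, out 19:14→19:10; 8 h 0 min

8.00 hours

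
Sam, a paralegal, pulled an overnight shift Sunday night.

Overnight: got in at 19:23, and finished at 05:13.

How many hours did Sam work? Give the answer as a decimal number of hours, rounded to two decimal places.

9.83 hours

Overnight: 19:23 → midnight = 4 h 37 min; midnight → 05:13 = 5 h 13 min; span 9 h 50 min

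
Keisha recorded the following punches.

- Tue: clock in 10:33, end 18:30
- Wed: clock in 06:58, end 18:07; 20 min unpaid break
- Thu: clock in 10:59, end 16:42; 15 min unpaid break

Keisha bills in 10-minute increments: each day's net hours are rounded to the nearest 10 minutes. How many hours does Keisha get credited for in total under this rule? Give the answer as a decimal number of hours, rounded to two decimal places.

Tue: 10:33–18:30 = 7 h 57 min → rounds to 8 h 0 min
Wed: 06:58–18:07 = 11 h 9 min − 20 min = 10 h 49 min → rounds to 10 h 50 min
Thu: 10:59–16:42 = 5 h 43 min − 15 min = 5 h 28 min → rounds to 5 h 30 min
Total credited: 24 h 20 min.

24.33 hours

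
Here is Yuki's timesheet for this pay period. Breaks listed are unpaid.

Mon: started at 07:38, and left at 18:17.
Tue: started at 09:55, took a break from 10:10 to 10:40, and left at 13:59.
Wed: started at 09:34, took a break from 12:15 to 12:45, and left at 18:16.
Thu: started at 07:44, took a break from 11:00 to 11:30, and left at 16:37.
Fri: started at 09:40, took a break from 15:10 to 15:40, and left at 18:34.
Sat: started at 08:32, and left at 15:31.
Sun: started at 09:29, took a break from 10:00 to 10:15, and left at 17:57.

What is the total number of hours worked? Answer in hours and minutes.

Mon: 07:38–18:17 = 10 h 39 min
Tue: 09:55–13:59 = 4 h 4 min; less 30 min break → 3 h 34 min
Wed: 09:34–18:16 = 8 h 42 min; less 30 min break → 8 h 12 min
Thu: 07:44–16:37 = 8 h 53 min; less 30 min break → 8 h 23 min
Fri: 09:40–18:34 = 8 h 54 min; less 30 min break → 8 h 24 min
Sat: 08:32–15:31 = 6 h 59 min
Sun: 09:29–17:57 = 8 h 28 min; less 15 min break → 8 h 13 min
Total: 10 h 39 min + 3 h 34 min + 8 h 12 min + 8 h 23 min + 8 h 24 min + 6 h 59 min + 8 h 13 min = 54 h 24 min.

54 h 24 min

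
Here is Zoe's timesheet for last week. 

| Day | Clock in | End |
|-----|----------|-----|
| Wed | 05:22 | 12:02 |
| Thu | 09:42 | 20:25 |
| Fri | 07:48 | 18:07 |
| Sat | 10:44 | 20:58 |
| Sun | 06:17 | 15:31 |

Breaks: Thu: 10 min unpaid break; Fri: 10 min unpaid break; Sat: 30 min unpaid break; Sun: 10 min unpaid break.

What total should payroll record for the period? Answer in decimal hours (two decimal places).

Wed: 05:22–12:02 = 6 h 40 min
Thu: 09:42–20:25 = 10 h 43 min; less 10 min break → 10 h 33 min
Fri: 07:48–18:07 = 10 h 19 min; less 10 min break → 10 h 9 min
Sat: 10:44–20:58 = 10 h 14 min; less 30 min break → 9 h 44 min
Sun: 06:17–15:31 = 9 h 14 min; less 10 min break → 9 h 4 min
Total: 6 h 40 min + 10 h 33 min + 10 h 9 min + 9 h 44 min + 9 h 4 min = 46 h 10 min.

46.17 hours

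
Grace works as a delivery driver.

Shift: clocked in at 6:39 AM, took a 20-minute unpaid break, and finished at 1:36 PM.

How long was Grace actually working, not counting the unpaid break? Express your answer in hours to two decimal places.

6.62 hours

Shift: 6:39 AM–1:36 PM = 6 h 57 min; less 20 min break → 6 h 37 min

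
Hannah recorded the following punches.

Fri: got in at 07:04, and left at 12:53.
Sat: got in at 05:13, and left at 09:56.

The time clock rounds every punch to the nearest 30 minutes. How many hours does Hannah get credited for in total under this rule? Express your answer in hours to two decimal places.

11.00 hours

Fri: in 07:04→07:00, out 12:53→13:00; 6 h 0 min
Sat: in 05:13→05:00, out 09:56→10:00; 5 h 0 min
Total credited: 11 h 0 min.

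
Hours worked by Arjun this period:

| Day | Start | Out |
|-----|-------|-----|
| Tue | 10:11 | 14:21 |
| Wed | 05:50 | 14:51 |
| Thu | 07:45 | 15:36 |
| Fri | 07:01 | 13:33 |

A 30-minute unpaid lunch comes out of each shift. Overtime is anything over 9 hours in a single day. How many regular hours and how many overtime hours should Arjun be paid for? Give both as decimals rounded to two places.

Regular 25.57 hours, overtime 0.00 hours

Tue: 10:11–14:21 = 4 h 10 min; less 30 min break → 3 h 40 min
Wed: 05:50–14:51 = 9 h 1 min; less 30 min break → 8 h 31 min
Thu: 07:45–15:36 = 7 h 51 min; less 30 min break → 7 h 21 min
Fri: 07:01–13:33 = 6 h 32 min; less 30 min break → 6 h 2 min
Tue reg 3 h 40 min / OT 0 h 0 min; Wed reg 8 h 31 min / OT 0 h 0 min; Thu reg 7 h 21 min / OT 0 h 0 min; Fri reg 6 h 2 min / OT 0 h 0 min.
Totals: regular 25 h 34 min, overtime 0 h 0 min.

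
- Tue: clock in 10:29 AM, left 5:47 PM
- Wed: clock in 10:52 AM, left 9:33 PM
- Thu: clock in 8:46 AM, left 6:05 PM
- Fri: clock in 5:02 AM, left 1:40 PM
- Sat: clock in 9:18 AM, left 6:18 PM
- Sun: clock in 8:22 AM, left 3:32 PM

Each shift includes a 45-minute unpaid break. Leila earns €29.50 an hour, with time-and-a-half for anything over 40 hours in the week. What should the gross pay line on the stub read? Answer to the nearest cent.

Tue: 10:29 AM–5:47 PM = 7 h 18 min; less 45 min break → 6 h 33 min
Wed: 10:52 AM–9:33 PM = 10 h 41 min; less 45 min break → 9 h 56 min
Thu: 8:46 AM–6:05 PM = 9 h 19 min; less 45 min break → 8 h 34 min
Fri: 5:02 AM–1:40 PM = 8 h 38 min; less 45 min break → 7 h 53 min
Sat: 9:18 AM–6:18 PM = 9 h 0 min; less 45 min break → 8 h 15 min
Sun: 8:22 AM–3:32 PM = 7 h 10 min; less 45 min break → 6 h 25 min
Total worked: 47 h 36 min = 2856 min.
Regular 40 h 0 min = 2400 min at €29.50/h; overtime 7 h 36 min = 456 min at €44.25/h.
Pay = (2400 × €29.50 + 456 × €44.25) ÷ 60 = €1516.30.

€1516.30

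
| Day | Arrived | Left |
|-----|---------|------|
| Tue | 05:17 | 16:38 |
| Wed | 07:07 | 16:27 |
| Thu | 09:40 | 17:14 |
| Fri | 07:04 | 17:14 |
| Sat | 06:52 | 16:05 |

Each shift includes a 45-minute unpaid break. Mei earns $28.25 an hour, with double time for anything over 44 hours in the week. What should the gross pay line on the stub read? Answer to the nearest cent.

Tue: 05:17–16:38 = 11 h 21 min; less 45 min break → 10 h 36 min
Wed: 07:07–16:27 = 9 h 20 min; less 45 min break → 8 h 35 min
Thu: 09:40–17:14 = 7 h 34 min; less 45 min break → 6 h 49 min
Fri: 07:04–17:14 = 10 h 10 min; less 45 min break → 9 h 25 min
Sat: 06:52–16:05 = 9 h 13 min; less 45 min break → 8 h 28 min
Total worked: 43 h 53 min = 2633 min.
Regular 43 h 53 min = 2633 min at $28.25/h; overtime 0 h 0 min = 0 min at $56.50/h.
Pay = (2633 × $28.25 + 0 × $56.50) ÷ 60 = $1239.70.

$1239.70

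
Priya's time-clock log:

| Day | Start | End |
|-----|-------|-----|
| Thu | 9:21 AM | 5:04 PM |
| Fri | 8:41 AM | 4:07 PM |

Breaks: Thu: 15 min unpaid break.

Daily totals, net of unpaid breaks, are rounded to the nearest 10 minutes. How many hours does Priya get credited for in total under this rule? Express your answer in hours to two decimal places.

Thu: 9:21 AM–5:04 PM = 7 h 43 min − 15 min = 7 h 28 min → rounds to 7 h 30 min
Fri: 8:41 AM–4:07 PM = 7 h 26 min → rounds to 7 h 30 min
Total credited: 15 h 0 min.

15.00 hours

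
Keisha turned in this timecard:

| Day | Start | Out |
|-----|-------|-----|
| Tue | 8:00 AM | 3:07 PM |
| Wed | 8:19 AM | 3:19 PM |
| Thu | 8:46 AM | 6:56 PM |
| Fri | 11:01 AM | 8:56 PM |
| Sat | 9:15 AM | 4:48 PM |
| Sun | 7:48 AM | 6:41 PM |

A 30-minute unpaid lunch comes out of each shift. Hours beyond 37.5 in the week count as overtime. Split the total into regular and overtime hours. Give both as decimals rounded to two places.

Tue: 8:00 AM–3:07 PM = 7 h 7 min; less 30 min break → 6 h 37 min
Wed: 8:19 AM–3:19 PM = 7 h 0 min; less 30 min break → 6 h 30 min
Thu: 8:46 AM–6:56 PM = 10 h 10 min; less 30 min break → 9 h 40 min
Fri: 11:01 AM–8:56 PM = 9 h 55 min; less 30 min break → 9 h 25 min
Sat: 9:15 AM–4:48 PM = 7 h 33 min; less 30 min break → 7 h 3 min
Sun: 7:48 AM–6:41 PM = 10 h 53 min; less 30 min break → 10 h 23 min
Total worked: 49 h 38 min = 49.63 h.
Threshold 37.5 h → overtime 12 h 8 min, regular 37 h 30 min.

Regular 37.50 hours, overtime 12.13 hours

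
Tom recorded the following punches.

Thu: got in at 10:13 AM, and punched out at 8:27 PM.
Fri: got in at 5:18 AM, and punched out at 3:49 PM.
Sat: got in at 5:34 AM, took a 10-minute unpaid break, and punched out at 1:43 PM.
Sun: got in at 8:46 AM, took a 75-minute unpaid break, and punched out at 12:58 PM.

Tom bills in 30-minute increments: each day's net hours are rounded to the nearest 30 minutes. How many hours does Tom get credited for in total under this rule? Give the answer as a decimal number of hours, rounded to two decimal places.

Thu: 10:13 AM–8:27 PM = 10 h 14 min → rounds to 10 h 0 min
Fri: 5:18 AM–3:49 PM = 10 h 31 min → rounds to 10 h 30 min
Sat: 5:34 AM–1:43 PM = 8 h 9 min − 10 min = 7 h 59 min → rounds to 8 h 0 min
Sun: 8:46 AM–12:58 PM = 4 h 12 min − 75 min = 2 h 57 min → rounds to 3 h 0 min
Total credited: 31 h 30 min.

31.50 hours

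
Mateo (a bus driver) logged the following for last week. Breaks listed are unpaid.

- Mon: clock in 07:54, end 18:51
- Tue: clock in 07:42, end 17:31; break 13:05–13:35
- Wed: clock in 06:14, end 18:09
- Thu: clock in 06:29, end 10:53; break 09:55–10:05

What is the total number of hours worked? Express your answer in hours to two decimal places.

Mon: 07:54–18:51 = 10 h 57 min
Tue: 07:42–17:31 = 9 h 49 min; less 30 min break → 9 h 19 min
Wed: 06:14–18:09 = 11 h 55 min
Thu: 06:29–10:53 = 4 h 24 min; less 10 min break → 4 h 14 min
Total: 10 h 57 min + 9 h 19 min + 11 h 55 min + 4 h 14 min = 36 h 25 min.

36.42 hours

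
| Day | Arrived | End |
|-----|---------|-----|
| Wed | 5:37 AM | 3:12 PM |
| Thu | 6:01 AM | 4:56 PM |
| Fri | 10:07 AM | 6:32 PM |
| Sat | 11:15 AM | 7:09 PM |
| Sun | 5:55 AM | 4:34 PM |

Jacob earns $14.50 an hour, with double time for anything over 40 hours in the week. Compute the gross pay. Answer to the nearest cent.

$796.53

Wed: 5:37 AM–3:12 PM = 9 h 35 min
Thu: 6:01 AM–4:56 PM = 10 h 55 min
Fri: 10:07 AM–6:32 PM = 8 h 25 min
Sat: 11:15 AM–7:09 PM = 7 h 54 min
Sun: 5:55 AM–4:34 PM = 10 h 39 min
Total worked: 47 h 28 min = 2848 min.
Regular 40 h 0 min = 2400 min at $14.50/h; overtime 7 h 28 min = 448 min at $29.00/h.
Pay = (2400 × $14.50 + 448 × $29.00) ÷ 60 = $796.53.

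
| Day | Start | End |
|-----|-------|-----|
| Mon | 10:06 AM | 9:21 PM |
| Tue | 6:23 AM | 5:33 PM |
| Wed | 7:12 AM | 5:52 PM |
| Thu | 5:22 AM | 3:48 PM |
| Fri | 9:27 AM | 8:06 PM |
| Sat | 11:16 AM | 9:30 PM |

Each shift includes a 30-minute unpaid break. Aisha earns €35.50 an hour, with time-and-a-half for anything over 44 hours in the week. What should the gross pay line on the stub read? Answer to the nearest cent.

€2488.55

Mon: 10:06 AM–9:21 PM = 11 h 15 min; less 30 min break → 10 h 45 min
Tue: 6:23 AM–5:33 PM = 11 h 10 min; less 30 min break → 10 h 40 min
Wed: 7:12 AM–5:52 PM = 10 h 40 min; less 30 min break → 10 h 10 min
Thu: 5:22 AM–3:48 PM = 10 h 26 min; less 30 min break → 9 h 56 min
Fri: 9:27 AM–8:06 PM = 10 h 39 min; less 30 min break → 10 h 9 min
Sat: 11:16 AM–9:30 PM = 10 h 14 min; less 30 min break → 9 h 44 min
Total worked: 61 h 24 min = 3684 min.
Regular 44 h 0 min = 2640 min at €35.50/h; overtime 17 h 24 min = 1044 min at €53.25/h.
Pay = (2640 × €35.50 + 1044 × €53.25) ÷ 60 = €2488.55.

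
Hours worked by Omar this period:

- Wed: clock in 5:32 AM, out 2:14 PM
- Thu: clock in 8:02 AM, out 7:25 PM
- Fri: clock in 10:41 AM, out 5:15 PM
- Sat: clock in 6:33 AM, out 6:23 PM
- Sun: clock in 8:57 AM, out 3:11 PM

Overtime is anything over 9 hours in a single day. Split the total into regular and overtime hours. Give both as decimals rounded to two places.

Wed: 5:32 AM–2:14 PM = 8 h 42 min
Thu: 8:02 AM–7:25 PM = 11 h 23 min
Fri: 10:41 AM–5:15 PM = 6 h 34 min
Sat: 6:33 AM–6:23 PM = 11 h 50 min
Sun: 8:57 AM–3:11 PM = 6 h 14 min
Wed reg 8 h 42 min / OT 0 h 0 min; Thu reg 9 h 0 min / OT 2 h 23 min; Fri reg 6 h 34 min / OT 0 h 0 min; Sat reg 9 h 0 min / OT 2 h 50 min; Sun reg 6 h 14 min / OT 0 h 0 min.
Totals: regular 39 h 30 min, overtime 5 h 13 min.

Regular 39.50 hours, overtime 5.22 hours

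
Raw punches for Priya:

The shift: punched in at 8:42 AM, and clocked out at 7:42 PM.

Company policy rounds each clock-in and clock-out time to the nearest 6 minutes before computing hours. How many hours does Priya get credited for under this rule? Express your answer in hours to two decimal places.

The shift: in 8:42 AM→8:42 AM, out 7:42 PM→7:42 PM; 11 h 0 min

11.00 hours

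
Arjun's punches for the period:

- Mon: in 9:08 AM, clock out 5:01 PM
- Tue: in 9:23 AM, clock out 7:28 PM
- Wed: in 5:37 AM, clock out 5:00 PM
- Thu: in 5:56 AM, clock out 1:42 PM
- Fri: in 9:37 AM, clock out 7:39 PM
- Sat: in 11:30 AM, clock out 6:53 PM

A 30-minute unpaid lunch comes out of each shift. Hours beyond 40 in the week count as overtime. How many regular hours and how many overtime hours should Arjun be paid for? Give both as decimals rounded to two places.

Mon: 9:08 AM–5:01 PM = 7 h 53 min; less 30 min break → 7 h 23 min
Tue: 9:23 AM–7:28 PM = 10 h 5 min; less 30 min break → 9 h 35 min
Wed: 5:37 AM–5:00 PM = 11 h 23 min; less 30 min break → 10 h 53 min
Thu: 5:56 AM–1:42 PM = 7 h 46 min; less 30 min break → 7 h 16 min
Fri: 9:37 AM–7:39 PM = 10 h 2 min; less 30 min break → 9 h 32 min
Sat: 11:30 AM–6:53 PM = 7 h 23 min; less 30 min break → 6 h 53 min
Total worked: 51 h 32 min = 51.53 h.
Threshold 40 h → overtime 11 h 32 min, regular 40 h 0 min.

Regular 40.00 hours, overtime 11.53 hours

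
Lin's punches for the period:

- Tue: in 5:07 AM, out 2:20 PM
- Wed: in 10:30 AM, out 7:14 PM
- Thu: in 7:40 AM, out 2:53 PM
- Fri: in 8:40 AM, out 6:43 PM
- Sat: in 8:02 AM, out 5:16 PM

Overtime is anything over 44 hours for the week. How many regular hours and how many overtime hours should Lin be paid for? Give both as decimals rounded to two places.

Tue: 5:07 AM–2:20 PM = 9 h 13 min
Wed: 10:30 AM–7:14 PM = 8 h 44 min
Thu: 7:40 AM–2:53 PM = 7 h 13 min
Fri: 8:40 AM–6:43 PM = 10 h 3 min
Sat: 8:02 AM–5:16 PM = 9 h 14 min
Total worked: 44 h 27 min = 44.45 h.
Threshold 44 h → overtime 0 h 27 min, regular 44 h 0 min.

Regular 44.00 hours, overtime 0.45 hours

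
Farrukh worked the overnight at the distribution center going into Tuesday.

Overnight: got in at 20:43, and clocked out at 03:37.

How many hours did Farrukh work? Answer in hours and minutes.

6 h 54 min

Overnight: 20:43 → midnight = 3 h 17 min; midnight → 03:37 = 3 h 37 min; span 6 h 54 min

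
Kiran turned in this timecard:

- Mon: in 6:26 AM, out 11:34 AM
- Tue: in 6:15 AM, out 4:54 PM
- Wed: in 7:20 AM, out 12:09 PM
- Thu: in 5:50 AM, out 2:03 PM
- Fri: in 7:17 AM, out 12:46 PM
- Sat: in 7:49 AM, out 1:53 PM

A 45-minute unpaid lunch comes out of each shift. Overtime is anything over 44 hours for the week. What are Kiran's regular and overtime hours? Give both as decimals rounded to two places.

Regular 35.87 hours, overtime 0.00 hours

Mon: 6:26 AM–11:34 AM = 5 h 8 min; less 45 min break → 4 h 23 min
Tue: 6:15 AM–4:54 PM = 10 h 39 min; less 45 min break → 9 h 54 min
Wed: 7:20 AM–12:09 PM = 4 h 49 min; less 45 min break → 4 h 4 min
Thu: 5:50 AM–2:03 PM = 8 h 13 min; less 45 min break → 7 h 28 min
Fri: 7:17 AM–12:46 PM = 5 h 29 min; less 45 min break → 4 h 44 min
Sat: 7:49 AM–1:53 PM = 6 h 4 min; less 45 min break → 5 h 19 min
Total worked: 35 h 52 min = 35.87 h.
Threshold 44 h → overtime 0 h 0 min, regular 35 h 52 min.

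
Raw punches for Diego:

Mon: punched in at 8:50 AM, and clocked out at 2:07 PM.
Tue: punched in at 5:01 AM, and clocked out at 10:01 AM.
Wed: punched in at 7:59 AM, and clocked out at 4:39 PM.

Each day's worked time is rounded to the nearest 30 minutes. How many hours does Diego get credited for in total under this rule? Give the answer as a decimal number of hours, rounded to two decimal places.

Mon: 8:50 AM–2:07 PM = 5 h 17 min → rounds to 5 h 30 min
Tue: 5:01 AM–10:01 AM = 5 h 0 min → rounds to 5 h 0 min
Wed: 7:59 AM–4:39 PM = 8 h 40 min → rounds to 8 h 30 min
Total credited: 19 h 0 min.

19.00 hours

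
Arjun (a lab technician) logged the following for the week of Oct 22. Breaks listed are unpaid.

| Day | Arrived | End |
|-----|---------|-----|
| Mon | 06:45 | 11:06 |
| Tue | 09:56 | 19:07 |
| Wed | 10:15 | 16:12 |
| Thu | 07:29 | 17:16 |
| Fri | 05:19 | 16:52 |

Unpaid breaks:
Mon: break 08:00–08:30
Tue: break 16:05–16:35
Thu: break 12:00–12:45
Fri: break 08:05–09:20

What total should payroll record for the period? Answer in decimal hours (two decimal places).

37.82 hours

Mon: 06:45–11:06 = 4 h 21 min; less 30 min break → 3 h 51 min
Tue: 09:56–19:07 = 9 h 11 min; less 30 min break → 8 h 41 min
Wed: 10:15–16:12 = 5 h 57 min
Thu: 07:29–17:16 = 9 h 47 min; less 45 min break → 9 h 2 min
Fri: 05:19–16:52 = 11 h 33 min; less 75 min break → 10 h 18 min
Total: 3 h 51 min + 8 h 41 min + 5 h 57 min + 9 h 2 min + 10 h 18 min = 37 h 49 min.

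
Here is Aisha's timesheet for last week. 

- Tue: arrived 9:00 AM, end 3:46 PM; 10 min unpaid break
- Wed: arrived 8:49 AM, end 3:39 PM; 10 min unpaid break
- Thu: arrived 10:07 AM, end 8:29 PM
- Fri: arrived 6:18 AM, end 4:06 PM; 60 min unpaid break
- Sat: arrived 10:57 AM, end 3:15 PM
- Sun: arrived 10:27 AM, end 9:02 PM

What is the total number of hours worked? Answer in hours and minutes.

Tue: 9:00 AM–3:46 PM = 6 h 46 min; less 10 min break → 6 h 36 min
Wed: 8:49 AM–3:39 PM = 6 h 50 min; less 10 min break → 6 h 40 min
Thu: 10:07 AM–8:29 PM = 10 h 22 min
Fri: 6:18 AM–4:06 PM = 9 h 48 min; less 60 min break → 8 h 48 min
Sat: 10:57 AM–3:15 PM = 4 h 18 min
Sun: 10:27 AM–9:02 PM = 10 h 35 min
Total: 6 h 36 min + 6 h 40 min + 10 h 22 min + 8 h 48 min + 4 h 18 min + 10 h 35 min = 47 h 19 min.

47 h 19 min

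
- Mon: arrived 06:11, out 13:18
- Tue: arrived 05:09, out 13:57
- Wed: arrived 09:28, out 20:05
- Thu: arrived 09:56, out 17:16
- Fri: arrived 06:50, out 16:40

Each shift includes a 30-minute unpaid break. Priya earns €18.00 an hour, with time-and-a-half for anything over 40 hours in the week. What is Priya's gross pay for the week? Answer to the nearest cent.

€752.40

Mon: 06:11–13:18 = 7 h 7 min; less 30 min break → 6 h 37 min
Tue: 05:09–13:57 = 8 h 48 min; less 30 min break → 8 h 18 min
Wed: 09:28–20:05 = 10 h 37 min; less 30 min break → 10 h 7 min
Thu: 09:56–17:16 = 7 h 20 min; less 30 min break → 6 h 50 min
Fri: 06:50–16:40 = 9 h 50 min; less 30 min break → 9 h 20 min
Total worked: 41 h 12 min = 2472 min.
Regular 40 h 0 min = 2400 min at €18.00/h; overtime 1 h 12 min = 72 min at €27.00/h.
Pay = (2400 × €18.00 + 72 × €27.00) ÷ 60 = €752.40.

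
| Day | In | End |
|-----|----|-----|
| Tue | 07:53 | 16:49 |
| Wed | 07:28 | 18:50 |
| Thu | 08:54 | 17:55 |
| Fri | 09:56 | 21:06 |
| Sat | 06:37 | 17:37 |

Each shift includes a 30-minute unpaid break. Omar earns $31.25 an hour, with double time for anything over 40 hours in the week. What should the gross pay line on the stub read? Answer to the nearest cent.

$1811.46

Tue: 07:53–16:49 = 8 h 56 min; less 30 min break → 8 h 26 min
Wed: 07:28–18:50 = 11 h 22 min; less 30 min break → 10 h 52 min
Thu: 08:54–17:55 = 9 h 1 min; less 30 min break → 8 h 31 min
Fri: 09:56–21:06 = 11 h 10 min; less 30 min break → 10 h 40 min
Sat: 06:37–17:37 = 11 h 0 min; less 30 min break → 10 h 30 min
Total worked: 48 h 59 min = 2939 min.
Regular 40 h 0 min = 2400 min at $31.25/h; overtime 8 h 59 min = 539 min at $62.50/h.
Pay = (2400 × $31.25 + 539 × $62.50) ÷ 60 = $1811.46.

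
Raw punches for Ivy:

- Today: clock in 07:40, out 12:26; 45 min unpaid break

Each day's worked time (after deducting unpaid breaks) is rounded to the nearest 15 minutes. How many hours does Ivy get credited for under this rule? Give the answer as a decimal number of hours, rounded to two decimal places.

4.00 hours

Today: 07:40–12:26 = 4 h 46 min − 45 min = 4 h 1 min → rounds to 4 h 0 min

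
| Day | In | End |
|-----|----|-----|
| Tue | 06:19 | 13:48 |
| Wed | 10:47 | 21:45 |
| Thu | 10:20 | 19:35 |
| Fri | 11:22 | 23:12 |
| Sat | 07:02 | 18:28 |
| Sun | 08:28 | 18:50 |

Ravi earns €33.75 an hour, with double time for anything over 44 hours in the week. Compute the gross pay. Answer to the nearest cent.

€2655.00

Tue: 06:19–13:48 = 7 h 29 min
Wed: 10:47–21:45 = 10 h 58 min
Thu: 10:20–19:35 = 9 h 15 min
Fri: 11:22–23:12 = 11 h 50 min
Sat: 07:02–18:28 = 11 h 26 min
Sun: 08:28–18:50 = 10 h 22 min
Total worked: 61 h 20 min = 3680 min.
Regular 44 h 0 min = 2640 min at €33.75/h; overtime 17 h 20 min = 1040 min at €67.50/h.
Pay = (2640 × €33.75 + 1040 × €67.50) ÷ 60 = €2655.00.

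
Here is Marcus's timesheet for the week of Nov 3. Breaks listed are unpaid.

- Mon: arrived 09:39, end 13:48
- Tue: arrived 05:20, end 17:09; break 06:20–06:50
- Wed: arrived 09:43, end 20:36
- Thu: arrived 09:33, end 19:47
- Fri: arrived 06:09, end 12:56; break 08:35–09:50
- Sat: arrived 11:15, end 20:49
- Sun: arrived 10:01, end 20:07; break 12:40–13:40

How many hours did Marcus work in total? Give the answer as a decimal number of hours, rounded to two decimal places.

Mon: 09:39–13:48 = 4 h 9 min
Tue: 05:20–17:09 = 11 h 49 min; less 30 min break → 11 h 19 min
Wed: 09:43–20:36 = 10 h 53 min
Thu: 09:33–19:47 = 10 h 14 min
Fri: 06:09–12:56 = 6 h 47 min; less 75 min break → 5 h 32 min
Sat: 11:15–20:49 = 9 h 34 min
Sun: 10:01–20:07 = 10 h 6 min; less 60 min break → 9 h 6 min
Total: 4 h 9 min + 11 h 19 min + 10 h 53 min + 10 h 14 min + 5 h 32 min + 9 h 34 min + 9 h 6 min = 60 h 47 min.

60.78 hours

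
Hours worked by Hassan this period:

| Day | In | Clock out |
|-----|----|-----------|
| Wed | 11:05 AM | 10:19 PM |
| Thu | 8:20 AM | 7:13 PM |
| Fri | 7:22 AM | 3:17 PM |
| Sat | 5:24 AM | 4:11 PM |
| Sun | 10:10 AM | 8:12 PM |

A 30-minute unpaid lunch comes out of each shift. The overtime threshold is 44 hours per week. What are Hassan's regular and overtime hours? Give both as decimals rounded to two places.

Regular 44.00 hours, overtime 4.35 hours

Wed: 11:05 AM–10:19 PM = 11 h 14 min; less 30 min break → 10 h 44 min
Thu: 8:20 AM–7:13 PM = 10 h 53 min; less 30 min break → 10 h 23 min
Fri: 7:22 AM–3:17 PM = 7 h 55 min; less 30 min break → 7 h 25 min
Sat: 5:24 AM–4:11 PM = 10 h 47 min; less 30 min break → 10 h 17 min
Sun: 10:10 AM–8:12 PM = 10 h 2 min; less 30 min break → 9 h 32 min
Total worked: 48 h 21 min = 48.35 h.
Threshold 44 h → overtime 4 h 21 min, regular 44 h 0 min.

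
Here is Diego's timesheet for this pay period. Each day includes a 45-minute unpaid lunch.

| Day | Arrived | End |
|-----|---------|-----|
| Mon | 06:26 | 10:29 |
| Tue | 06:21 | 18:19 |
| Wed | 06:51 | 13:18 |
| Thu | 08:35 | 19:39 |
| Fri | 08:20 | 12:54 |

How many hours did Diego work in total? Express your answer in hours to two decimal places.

Mon: 06:26–10:29 = 4 h 3 min; less 45 min break → 3 h 18 min
Tue: 06:21–18:19 = 11 h 58 min; less 45 min break → 11 h 13 min
Wed: 06:51–13:18 = 6 h 27 min; less 45 min break → 5 h 42 min
Thu: 08:35–19:39 = 11 h 4 min; less 45 min break → 10 h 19 min
Fri: 08:20–12:54 = 4 h 34 min; less 45 min break → 3 h 49 min
Total: 3 h 18 min + 11 h 13 min + 5 h 42 min + 10 h 19 min + 3 h 49 min = 34 h 21 min.

34.35 hours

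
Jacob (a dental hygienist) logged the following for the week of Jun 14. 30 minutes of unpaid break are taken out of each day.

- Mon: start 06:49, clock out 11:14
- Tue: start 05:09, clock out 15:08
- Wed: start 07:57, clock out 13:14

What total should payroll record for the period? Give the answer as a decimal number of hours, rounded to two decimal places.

Mon: 06:49–11:14 = 4 h 25 min; less 30 min break → 3 h 55 min
Tue: 05:09–15:08 = 9 h 59 min; less 30 min break → 9 h 29 min
Wed: 07:57–13:14 = 5 h 17 min; less 30 min break → 4 h 47 min
Total: 3 h 55 min + 9 h 29 min + 4 h 47 min = 18 h 11 min.

18.18 hours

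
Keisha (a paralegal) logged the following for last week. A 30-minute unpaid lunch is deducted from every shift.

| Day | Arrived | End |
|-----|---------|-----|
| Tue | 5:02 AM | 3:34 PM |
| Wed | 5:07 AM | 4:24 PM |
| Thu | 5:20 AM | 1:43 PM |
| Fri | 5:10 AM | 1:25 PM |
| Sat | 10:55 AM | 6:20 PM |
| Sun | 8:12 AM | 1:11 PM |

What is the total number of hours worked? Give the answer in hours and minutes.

47 h 51 min

Tue: 5:02 AM–3:34 PM = 10 h 32 min; less 30 min break → 10 h 2 min
Wed: 5:07 AM–4:24 PM = 11 h 17 min; less 30 min break → 10 h 47 min
Thu: 5:20 AM–1:43 PM = 8 h 23 min; less 30 min break → 7 h 53 min
Fri: 5:10 AM–1:25 PM = 8 h 15 min; less 30 min break → 7 h 45 min
Sat: 10:55 AM–6:20 PM = 7 h 25 min; less 30 min break → 6 h 55 min
Sun: 8:12 AM–1:11 PM = 4 h 59 min; less 30 min break → 4 h 29 min
Total: 10 h 2 min + 10 h 47 min + 7 h 53 min + 7 h 45 min + 6 h 55 min + 4 h 29 min = 47 h 51 min.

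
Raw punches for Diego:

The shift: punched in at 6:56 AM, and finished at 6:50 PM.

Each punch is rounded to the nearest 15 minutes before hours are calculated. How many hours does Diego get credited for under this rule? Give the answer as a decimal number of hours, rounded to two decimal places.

The shift: in 6:56 AM→7:00 AM, out 6:50 PM→6:45 PM; 11 h 45 min

11.75 hours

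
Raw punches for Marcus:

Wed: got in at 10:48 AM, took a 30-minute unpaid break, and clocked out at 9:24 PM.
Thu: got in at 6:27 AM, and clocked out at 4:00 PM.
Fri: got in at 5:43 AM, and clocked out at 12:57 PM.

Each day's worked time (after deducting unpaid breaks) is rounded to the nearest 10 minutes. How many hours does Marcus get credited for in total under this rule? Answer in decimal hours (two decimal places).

Wed: 10:48 AM–9:24 PM = 10 h 36 min − 30 min = 10 h 6 min → rounds to 10 h 10 min
Thu: 6:27 AM–4:00 PM = 9 h 33 min → rounds to 9 h 30 min
Fri: 5:43 AM–12:57 PM = 7 h 14 min → rounds to 7 h 10 min
Total credited: 26 h 50 min.

26.83 hours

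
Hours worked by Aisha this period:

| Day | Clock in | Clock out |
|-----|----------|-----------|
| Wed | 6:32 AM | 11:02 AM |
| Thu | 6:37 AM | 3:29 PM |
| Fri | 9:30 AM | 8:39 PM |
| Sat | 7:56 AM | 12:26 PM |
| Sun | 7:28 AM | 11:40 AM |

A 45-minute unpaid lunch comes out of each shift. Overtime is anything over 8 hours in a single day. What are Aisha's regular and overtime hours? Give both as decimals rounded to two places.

Wed: 6:32 AM–11:02 AM = 4 h 30 min; less 45 min break → 3 h 45 min
Thu: 6:37 AM–3:29 PM = 8 h 52 min; less 45 min break → 8 h 7 min
Fri: 9:30 AM–8:39 PM = 11 h 9 min; less 45 min break → 10 h 24 min
Sat: 7:56 AM–12:26 PM = 4 h 30 min; less 45 min break → 3 h 45 min
Sun: 7:28 AM–11:40 AM = 4 h 12 min; less 45 min break → 3 h 27 min
Wed reg 3 h 45 min / OT 0 h 0 min; Thu reg 8 h 0 min / OT 0 h 7 min; Fri reg 8 h 0 min / OT 2 h 24 min; Sat reg 3 h 45 min / OT 0 h 0 min; Sun reg 3 h 27 min / OT 0 h 0 min.
Totals: regular 26 h 57 min, overtime 2 h 31 min.

Regular 26.95 hours, overtime 2.52 hours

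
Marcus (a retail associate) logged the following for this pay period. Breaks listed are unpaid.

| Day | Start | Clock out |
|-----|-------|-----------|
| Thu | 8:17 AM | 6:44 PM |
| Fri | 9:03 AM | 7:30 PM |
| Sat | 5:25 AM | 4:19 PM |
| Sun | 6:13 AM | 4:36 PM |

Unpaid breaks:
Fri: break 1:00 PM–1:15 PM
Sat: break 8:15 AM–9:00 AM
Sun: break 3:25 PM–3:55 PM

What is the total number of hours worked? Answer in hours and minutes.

40 h 41 min

Thu: 8:17 AM–6:44 PM = 10 h 27 min
Fri: 9:03 AM–7:30 PM = 10 h 27 min; less 15 min break → 10 h 12 min
Sat: 5:25 AM–4:19 PM = 10 h 54 min; less 45 min break → 10 h 9 min
Sun: 6:13 AM–4:36 PM = 10 h 23 min; less 30 min break → 9 h 53 min
Total: 10 h 27 min + 10 h 12 min + 10 h 9 min + 9 h 53 min = 40 h 41 min.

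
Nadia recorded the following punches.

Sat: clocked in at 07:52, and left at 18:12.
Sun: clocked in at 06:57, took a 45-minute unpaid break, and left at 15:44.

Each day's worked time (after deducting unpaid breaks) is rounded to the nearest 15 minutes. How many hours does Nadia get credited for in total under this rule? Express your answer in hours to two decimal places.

18.25 hours

Sat: 07:52–18:12 = 10 h 20 min → rounds to 10 h 15 min
Sun: 06:57–15:44 = 8 h 47 min − 45 min = 8 h 2 min → rounds to 8 h 0 min
Total credited: 18 h 15 min.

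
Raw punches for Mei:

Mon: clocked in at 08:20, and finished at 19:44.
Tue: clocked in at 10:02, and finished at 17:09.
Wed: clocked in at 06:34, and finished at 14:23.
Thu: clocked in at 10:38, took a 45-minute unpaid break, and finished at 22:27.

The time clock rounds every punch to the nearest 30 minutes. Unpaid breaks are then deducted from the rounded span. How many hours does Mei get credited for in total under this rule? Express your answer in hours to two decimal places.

37.25 hours

Mon: in 08:20→08:30, out 19:44→19:30; 11 h 0 min
Tue: in 10:02→10:00, out 17:09→17:00; 7 h 0 min
Wed: in 06:34→06:30, out 14:23→14:30; 8 h 0 min
Thu: in 10:38→10:30, out 22:27→22:30; 12 h 0 min − 45 min = 11 h 15 min
Total credited: 37 h 15 min.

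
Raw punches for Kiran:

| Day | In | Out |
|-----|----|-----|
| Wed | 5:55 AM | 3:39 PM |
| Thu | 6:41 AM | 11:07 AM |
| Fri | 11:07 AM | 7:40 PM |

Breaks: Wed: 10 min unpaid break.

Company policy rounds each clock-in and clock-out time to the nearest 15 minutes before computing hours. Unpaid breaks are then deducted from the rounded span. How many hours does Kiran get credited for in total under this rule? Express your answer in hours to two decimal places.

Wed: in 5:55 AM→6:00 AM, out 3:39 PM→3:45 PM; 9 h 45 min − 10 min = 9 h 35 min
Thu: in 6:41 AM→6:45 AM, out 11:07 AM→11:00 AM; 4 h 15 min
Fri: in 11:07 AM→11:00 AM, out 7:40 PM→7:45 PM; 8 h 45 min
Total credited: 22 h 35 min.

22.58 hours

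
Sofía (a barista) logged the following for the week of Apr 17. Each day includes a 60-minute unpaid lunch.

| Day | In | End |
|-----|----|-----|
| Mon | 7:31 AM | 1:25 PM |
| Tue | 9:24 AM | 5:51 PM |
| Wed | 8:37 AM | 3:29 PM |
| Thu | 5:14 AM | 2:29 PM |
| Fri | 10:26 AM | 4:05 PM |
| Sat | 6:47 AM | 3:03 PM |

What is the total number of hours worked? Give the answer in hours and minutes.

38 h 23 min

Mon: 7:31 AM–1:25 PM = 5 h 54 min; less 60 min break → 4 h 54 min
Tue: 9:24 AM–5:51 PM = 8 h 27 min; less 60 min break → 7 h 27 min
Wed: 8:37 AM–3:29 PM = 6 h 52 min; less 60 min break → 5 h 52 min
Thu: 5:14 AM–2:29 PM = 9 h 15 min; less 60 min break → 8 h 15 min
Fri: 10:26 AM–4:05 PM = 5 h 39 min; less 60 min break → 4 h 39 min
Sat: 6:47 AM–3:03 PM = 8 h 16 min; less 60 min break → 7 h 16 min
Total: 4 h 54 min + 7 h 27 min + 5 h 52 min + 8 h 15 min + 4 h 39 min + 7 h 16 min = 38 h 23 min.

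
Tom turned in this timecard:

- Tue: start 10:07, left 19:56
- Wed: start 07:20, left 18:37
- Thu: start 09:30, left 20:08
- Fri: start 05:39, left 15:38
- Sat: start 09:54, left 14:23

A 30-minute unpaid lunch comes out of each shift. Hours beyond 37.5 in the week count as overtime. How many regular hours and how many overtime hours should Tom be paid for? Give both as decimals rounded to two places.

Tue: 10:07–19:56 = 9 h 49 min; less 30 min break → 9 h 19 min
Wed: 07:20–18:37 = 11 h 17 min; less 30 min break → 10 h 47 min
Thu: 09:30–20:08 = 10 h 38 min; less 30 min break → 10 h 8 min
Fri: 05:39–15:38 = 9 h 59 min; less 30 min break → 9 h 29 min
Sat: 09:54–14:23 = 4 h 29 min; less 30 min break → 3 h 59 min
Total worked: 43 h 42 min = 43.70 h.
Threshold 37.5 h → overtime 6 h 12 min, regular 37 h 30 min.

Regular 37.50 hours, overtime 6.20 hours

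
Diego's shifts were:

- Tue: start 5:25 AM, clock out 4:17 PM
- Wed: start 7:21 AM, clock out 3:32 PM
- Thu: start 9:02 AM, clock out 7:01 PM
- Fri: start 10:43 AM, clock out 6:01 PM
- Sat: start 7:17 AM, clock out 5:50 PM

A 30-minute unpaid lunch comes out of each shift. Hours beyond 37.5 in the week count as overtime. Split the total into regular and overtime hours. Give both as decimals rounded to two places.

Tue: 5:25 AM–4:17 PM = 10 h 52 min; less 30 min break → 10 h 22 min
Wed: 7:21 AM–3:32 PM = 8 h 11 min; less 30 min break → 7 h 41 min
Thu: 9:02 AM–7:01 PM = 9 h 59 min; less 30 min break → 9 h 29 min
Fri: 10:43 AM–6:01 PM = 7 h 18 min; less 30 min break → 6 h 48 min
Sat: 7:17 AM–5:50 PM = 10 h 33 min; less 30 min break → 10 h 3 min
Total worked: 44 h 23 min = 44.38 h.
Threshold 37.5 h → overtime 6 h 53 min, regular 37 h 30 min.

Regular 37.50 hours, overtime 6.88 hours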